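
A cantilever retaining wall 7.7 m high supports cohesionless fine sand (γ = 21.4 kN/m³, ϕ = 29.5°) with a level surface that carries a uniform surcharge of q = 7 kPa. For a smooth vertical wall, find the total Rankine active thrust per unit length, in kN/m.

234 kN/m

K_a = tan²(45° − φ/2) = 0.3401.
Soil triangle: ½ K_a γ H² = 0.5×0.3401×21.4×7.7² = 215.8 kN/m.
Surcharge rectangle: K_a q H = 0.3401×7×7.7 = 18.33 kN/m.
Total = 215.8 + 18.33 = 234.1 kN/m.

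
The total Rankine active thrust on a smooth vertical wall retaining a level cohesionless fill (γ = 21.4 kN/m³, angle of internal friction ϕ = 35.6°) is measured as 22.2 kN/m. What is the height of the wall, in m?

2.80 m

K_a = 0.2641. P_a = ½ K_a γ H² ⇒ H = √(2P_a/(K_a γ)).
H = √(2×22.2/(0.2641×21.4)) = 2.803 m.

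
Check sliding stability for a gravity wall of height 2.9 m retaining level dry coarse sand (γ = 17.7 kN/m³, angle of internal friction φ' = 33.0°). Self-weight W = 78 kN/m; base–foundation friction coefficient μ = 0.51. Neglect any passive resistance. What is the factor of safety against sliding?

K_a = tan²(45° − 33.0°/2) = 0.2948.
P_a = ½K_aγH² = 0.5×0.2948×17.7×2.9² = 21.94 kN/m, acting at H/3 = 0.9667 m above the base.
FS_sliding = μW / P_a = 0.51×78 / 21.94 = 1.813.

1.81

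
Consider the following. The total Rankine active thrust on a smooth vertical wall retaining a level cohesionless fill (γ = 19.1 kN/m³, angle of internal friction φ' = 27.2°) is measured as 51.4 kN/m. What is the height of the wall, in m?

K_a = 0.3726. P_a = ½ K_a γ H² ⇒ H = √(2P_a/(K_a γ)).
H = √(2×51.4/(0.3726×19.1)) = 3.801 m.

3.80 m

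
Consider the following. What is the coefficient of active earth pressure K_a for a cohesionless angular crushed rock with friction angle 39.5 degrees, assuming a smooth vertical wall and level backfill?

K_a = tan²(45° − φ/2) = tan²(25.25°) = 0.2224.

0.222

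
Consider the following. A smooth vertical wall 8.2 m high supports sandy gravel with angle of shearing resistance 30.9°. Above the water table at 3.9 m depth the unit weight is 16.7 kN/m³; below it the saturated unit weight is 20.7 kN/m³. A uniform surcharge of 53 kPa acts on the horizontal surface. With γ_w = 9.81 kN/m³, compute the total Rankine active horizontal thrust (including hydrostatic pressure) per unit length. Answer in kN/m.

K_a = tan²(45° − φ/2) = 0.3214.
γ' = 20.7 − 9.81 = 10.89 kN/m³. h₂ = H − d_w = 4.3 m.
σ'_h: at surface K_a·q = 17.03; at WT K_a(q+γd_w) = 37.97; at base K_a(q+γd_w+γ'h₂) = 53.02 kPa.
P₁ = ½(17.03+37.97)×3.9 = 107.3; P₂ = ½(37.97+53.02)×4.3 = 195.6; P_w = ½γ_w h₂² = 90.69.
Total = 107.3+195.6+90.69 = 393.6 kN/m.

394 kN/m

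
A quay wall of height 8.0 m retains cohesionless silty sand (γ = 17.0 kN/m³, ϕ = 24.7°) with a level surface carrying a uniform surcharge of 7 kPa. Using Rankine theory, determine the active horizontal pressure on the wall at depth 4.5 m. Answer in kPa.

34.3 kPa

K_a = (1 − sin φ)/(1 + sin φ) = 0.4106.
σ_v = γz + q = 17.0 × 4.5 + 7 = 83.50 kPa.
σ_h = K_a σ_v = 0.4106 × 83.50 = 34.28 kPa.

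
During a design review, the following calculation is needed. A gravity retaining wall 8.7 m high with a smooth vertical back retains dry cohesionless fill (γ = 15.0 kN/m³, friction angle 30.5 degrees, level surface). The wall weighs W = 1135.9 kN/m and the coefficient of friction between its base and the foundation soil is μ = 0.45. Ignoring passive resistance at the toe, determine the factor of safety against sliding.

K_a = tan²(45° − 30.5°/2) = 0.3267.
P_a = ½K_aγH² = 0.5×0.3267×15.0×8.7² = 185.4 kN/m, acting at H/3 = 2.900 m above the base.
FS_sliding = μW / P_a = 0.45×1135.9 / 185.4 = 2.756.

2.76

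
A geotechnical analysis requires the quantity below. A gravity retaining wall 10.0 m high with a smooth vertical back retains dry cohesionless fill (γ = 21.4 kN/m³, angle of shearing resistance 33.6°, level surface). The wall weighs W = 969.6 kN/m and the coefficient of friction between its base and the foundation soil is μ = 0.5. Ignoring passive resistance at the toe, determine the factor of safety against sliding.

K_a = tan²(45° − 33.6°/2) = 0.2875.
P_a = ½K_aγH² = 0.5×0.2875×21.4×10.0² = 307.6 kN/m, acting at H/3 = 3.333 m above the base.
FS_sliding = μW / P_a = 0.5×969.6 / 307.6 = 1.576.

1.58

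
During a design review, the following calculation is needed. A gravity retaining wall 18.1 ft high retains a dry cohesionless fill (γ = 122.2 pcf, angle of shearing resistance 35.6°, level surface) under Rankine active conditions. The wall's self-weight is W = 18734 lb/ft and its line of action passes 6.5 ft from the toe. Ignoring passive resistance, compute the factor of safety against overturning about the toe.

K_a = tan²(45° − 35.6°/2) = 0.2641.
P_a = ½K_aγH² = 0.5×0.2641×122.2×18.1² = 5287 lb/ft, acting at H/3 = 6.033 ft above the base.
Overturning moment M_o = P_a × H/3 = 5287 × 6.033 = 31900.
Resisting moment M_r = W × 6.5 = 18734 × 6.5 = 121800.
FS_overturning = M_r/M_o = 121800/31900 = 3.818.

3.82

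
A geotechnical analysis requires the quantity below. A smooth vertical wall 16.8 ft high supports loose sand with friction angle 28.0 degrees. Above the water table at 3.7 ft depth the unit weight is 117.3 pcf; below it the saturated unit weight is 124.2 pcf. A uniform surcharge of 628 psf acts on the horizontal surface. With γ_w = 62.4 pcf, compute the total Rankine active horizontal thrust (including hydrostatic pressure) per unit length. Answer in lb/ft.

K_a = tan²(45° − φ/2) = 0.3610.
γ' = 124.2 − 62.4 = 61.80 pcf. h₂ = H − d_w = 13.1 ft.
σ'_h: at surface K_a·q = 226.7; at WT K_a(q+γd_w) = 383.4; at base K_a(q+γd_w+γ'h₂) = 675.7 psf.
P₁ = ½(226.7+383.4)×3.7 = 1129; P₂ = ½(383.4+675.7)×13.1 = 6937; P_w = ½γ_w h₂² = 5354.
Total = 1129+6937+5354 = 13420 lb/ft.

13400 lb/ft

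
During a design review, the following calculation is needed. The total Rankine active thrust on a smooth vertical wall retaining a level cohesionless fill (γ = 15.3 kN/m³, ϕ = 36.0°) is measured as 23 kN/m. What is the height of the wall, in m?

K_a = 0.2596. P_a = ½ K_a γ H² ⇒ H = √(2P_a/(K_a γ)).
H = √(2×23/(0.2596×15.3)) = 3.403 m.

3.40 m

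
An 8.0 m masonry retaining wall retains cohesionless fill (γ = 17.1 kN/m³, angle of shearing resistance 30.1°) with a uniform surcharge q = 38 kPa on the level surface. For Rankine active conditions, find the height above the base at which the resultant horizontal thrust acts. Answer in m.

3.14 m

K_a = 0.3320.
Triangular part P₁ = ½K_aγH² = 181.7 at H/3 = 2.667 m; rectangular part P₂ = K_a q H = 100.9 at H/2 = 4.000 m.
ȳ = (P₁·2.667 + P₂·4.000)/(P₁+P₂) = 3.143 m.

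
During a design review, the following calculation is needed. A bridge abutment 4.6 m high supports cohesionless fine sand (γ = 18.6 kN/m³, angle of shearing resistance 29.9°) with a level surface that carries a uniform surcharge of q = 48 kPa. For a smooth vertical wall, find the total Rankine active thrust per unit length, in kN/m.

K_a = tan²(45° − φ/2) = 0.3347.
Soil triangle: ½ K_a γ H² = 0.5×0.3347×18.6×4.6² = 65.86 kN/m.
Surcharge rectangle: K_a q H = 0.3347×48×4.6 = 73.90 kN/m.
Total = 65.86 + 73.90 = 139.8 kN/m.

140 kN/m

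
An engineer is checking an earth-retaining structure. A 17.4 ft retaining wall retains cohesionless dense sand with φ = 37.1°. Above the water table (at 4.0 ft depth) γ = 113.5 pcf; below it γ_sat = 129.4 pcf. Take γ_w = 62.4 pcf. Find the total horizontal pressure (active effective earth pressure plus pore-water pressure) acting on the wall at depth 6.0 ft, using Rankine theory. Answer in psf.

K_a = (1 − sin φ)/(1 + sin φ) = 0.2475.
γ' = 129.4 − 62.4 = 67.00 pcf.
Effective vertical stress at 6.0 ft: σ'_v = 113.5×4.0 + 67.00×2.00 = 588.0 psf.
σ'_h = K_a σ'_v = 0.2475 × 588.0 = 145.5 psf; u = γ_w × 2.00 = 124.8 psf.
Total σ_h = 145.5 + 124.8 = 270.3 psf.

270 psf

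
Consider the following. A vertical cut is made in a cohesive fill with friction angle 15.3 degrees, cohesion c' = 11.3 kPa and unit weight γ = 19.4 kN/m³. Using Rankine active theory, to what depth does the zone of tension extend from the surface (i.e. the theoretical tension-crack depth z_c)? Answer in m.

1.53 m

K_a = tan²(45° − 15.3°/2) = 0.5824; √K_a = 0.7632.
The active pressure is zero where K_a γ z = 2c√K_a, so z_c = 2c/(γ√K_a) = 2×11.3/(19.4×0.7632) = 1.526 m.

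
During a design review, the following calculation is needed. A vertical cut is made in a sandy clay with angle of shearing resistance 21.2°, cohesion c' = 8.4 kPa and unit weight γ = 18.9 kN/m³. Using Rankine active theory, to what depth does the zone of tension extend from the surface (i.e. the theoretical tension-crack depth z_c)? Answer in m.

1.30 m

K_a = tan²(45° − 21.2°/2) = 0.4688; √K_a = 0.6847.
The active pressure is zero where K_a γ z = 2c√K_a, so z_c = 2c/(γ√K_a) = 2×8.4/(18.9×0.6847) = 1.298 m.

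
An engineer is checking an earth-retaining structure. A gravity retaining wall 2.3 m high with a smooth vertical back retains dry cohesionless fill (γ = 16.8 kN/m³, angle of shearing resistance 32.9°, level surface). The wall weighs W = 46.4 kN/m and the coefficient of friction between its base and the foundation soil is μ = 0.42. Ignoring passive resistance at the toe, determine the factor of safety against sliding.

1.48

K_a = tan²(45° − 32.9°/2) = 0.2960.
P_a = ½K_aγH² = 0.5×0.2960×16.8×2.3² = 13.15 kN/m, acting at H/3 = 0.7667 m above the base.
FS_sliding = μW / P_a = 0.42×46.4 / 13.15 = 1.481.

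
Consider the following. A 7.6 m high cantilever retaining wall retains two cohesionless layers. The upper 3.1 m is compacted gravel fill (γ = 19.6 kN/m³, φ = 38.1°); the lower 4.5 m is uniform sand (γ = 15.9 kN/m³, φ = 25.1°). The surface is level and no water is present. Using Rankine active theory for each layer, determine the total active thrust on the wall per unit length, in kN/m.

K_a1 = tan²(45°−38.1°/2) = 0.2368; K_a2 = tan²(45°−25.1°/2) = 0.4043.
Layer 1: σ at base = K_a1 γ₁ h₁ = 14.39 kPa; P₁ = ½×14.39×3.1 = 22.30.
Layer 2: σ_v at top = γ₁h₁ = 60.76; σ_h top = K_a2×60.76 = 24.57; σ_h base = K_a2×(60.76+15.9×4.5) = 53.49.
P₂ = ½(24.57+53.49)×4.5 = 175.6. Total P_a = 22.30+175.6 = 197.9 kN/m.

198 kN/m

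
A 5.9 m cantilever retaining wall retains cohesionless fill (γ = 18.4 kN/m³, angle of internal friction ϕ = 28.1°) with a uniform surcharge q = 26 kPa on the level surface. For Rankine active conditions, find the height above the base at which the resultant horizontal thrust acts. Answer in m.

K_a = 0.3596.
Triangular part P₁ = ½K_aγH² = 115.2 at H/3 = 1.967 m; rectangular part P₂ = K_a q H = 55.16 at H/2 = 2.950 m.
ȳ = (P₁·1.967 + P₂·2.950)/(P₁+P₂) = 2.285 m.

2.29 m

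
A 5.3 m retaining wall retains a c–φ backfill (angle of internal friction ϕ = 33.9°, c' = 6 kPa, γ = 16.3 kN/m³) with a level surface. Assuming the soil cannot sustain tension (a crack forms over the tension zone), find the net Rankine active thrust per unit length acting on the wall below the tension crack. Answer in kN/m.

35.5 kN/m

K_a = 0.2839; √K_a = 0.5328.
Tension-crack depth z_c = 2c/(γ√K_a) = 2×6/(16.3×0.5328) = 1.382 m.
σ_a at base = K_a γ H − 2c√K_a = 0.2839×16.3×5.3 − 2×6×0.5328 = 18.13 kPa.
P_a = ½ × 18.13 × (H − z_c) = 0.5×18.13×3.918 = 35.53 kN/m.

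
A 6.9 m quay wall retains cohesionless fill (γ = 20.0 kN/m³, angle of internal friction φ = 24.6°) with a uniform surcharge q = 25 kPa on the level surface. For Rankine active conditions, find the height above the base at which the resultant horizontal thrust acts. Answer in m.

K_a = 0.4121.
Triangular part P₁ = ½K_aγH² = 196.2 at H/3 = 2.300 m; rectangular part P₂ = K_a q H = 71.10 at H/2 = 3.450 m.
ȳ = (P₁·2.300 + P₂·3.450)/(P₁+P₂) = 2.606 m.

2.61 m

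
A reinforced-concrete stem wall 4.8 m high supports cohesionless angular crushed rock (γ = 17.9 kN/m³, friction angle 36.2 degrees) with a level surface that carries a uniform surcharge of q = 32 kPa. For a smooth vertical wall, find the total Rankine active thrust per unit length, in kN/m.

92.6 kN/m

K_a = tan²(45° − φ/2) = 0.2574.
Soil triangle: ½ K_a γ H² = 0.5×0.2574×17.9×4.8² = 53.07 kN/m.
Surcharge rectangle: K_a q H = 0.2574×32×4.8 = 39.53 kN/m.
Total = 53.07 + 39.53 = 92.61 kN/m.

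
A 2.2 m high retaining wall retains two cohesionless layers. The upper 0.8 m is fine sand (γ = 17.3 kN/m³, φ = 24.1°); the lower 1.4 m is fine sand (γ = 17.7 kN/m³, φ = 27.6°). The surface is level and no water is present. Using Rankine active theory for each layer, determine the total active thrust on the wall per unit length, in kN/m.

K_a1 = tan²(45°−24.1°/2) = 0.4201; K_a2 = tan²(45°−27.6°/2) = 0.3668.
Layer 1: σ at base = K_a1 γ₁ h₁ = 5.814 kPa; P₁ = ½×5.814×0.8 = 2.326.
Layer 2: σ_v at top = γ₁h₁ = 13.84; σ_h top = K_a2×13.84 = 5.076; σ_h base = K_a2×(13.84+17.7×1.4) = 14.16.
P₂ = ½(5.076+14.16)×1.4 = 13.47. Total P_a = 2.326+13.47 = 15.79 kN/m.

15.8 kN/m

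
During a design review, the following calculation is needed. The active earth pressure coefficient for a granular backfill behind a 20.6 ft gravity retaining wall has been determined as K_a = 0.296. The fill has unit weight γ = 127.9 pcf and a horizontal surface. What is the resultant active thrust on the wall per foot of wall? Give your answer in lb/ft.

P = ½ K_a γ H² = 0.5 × 0.296 × 127.9 × 20.6² = 8033 lb/ft.

8030 lb/ft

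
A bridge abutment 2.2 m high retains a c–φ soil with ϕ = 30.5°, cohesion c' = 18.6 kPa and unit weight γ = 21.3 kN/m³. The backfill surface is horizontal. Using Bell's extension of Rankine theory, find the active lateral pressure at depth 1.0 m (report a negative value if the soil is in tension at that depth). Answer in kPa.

K_a = (1 − sin φ)/(1 + sin φ) = 0.3267.
σ_a = K_a γ z − 2c√K_a = 0.3267×21.3×1.0 − 2×18.6×0.5715 = -14.30 kPa.

-14.3 kPa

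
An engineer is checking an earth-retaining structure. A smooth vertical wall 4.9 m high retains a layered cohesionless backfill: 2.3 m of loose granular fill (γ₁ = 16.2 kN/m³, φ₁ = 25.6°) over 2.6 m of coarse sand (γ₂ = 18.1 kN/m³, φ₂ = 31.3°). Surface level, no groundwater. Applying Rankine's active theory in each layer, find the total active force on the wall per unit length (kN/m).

K_a1 = tan²(45°−25.6°/2) = 0.3966; K_a2 = tan²(45°−31.3°/2) = 0.3162.
Layer 1: σ at base = K_a1 γ₁ h₁ = 14.78 kPa; P₁ = ½×14.78×2.3 = 16.99.
Layer 2: σ_v at top = γ₁h₁ = 37.26; σ_h top = K_a2×37.26 = 11.78; σ_h base = K_a2×(37.26+18.1×2.6) = 26.66.
P₂ = ½(11.78+26.66)×2.6 = 49.98. Total P_a = 16.99+49.98 = 66.97 kN/m.

67.0 kN/m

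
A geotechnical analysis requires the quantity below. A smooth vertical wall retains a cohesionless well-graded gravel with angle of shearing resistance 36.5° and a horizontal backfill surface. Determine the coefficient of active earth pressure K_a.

K_a = tan²(45° − φ/2) = tan²(26.75°) = 0.2541.

0.254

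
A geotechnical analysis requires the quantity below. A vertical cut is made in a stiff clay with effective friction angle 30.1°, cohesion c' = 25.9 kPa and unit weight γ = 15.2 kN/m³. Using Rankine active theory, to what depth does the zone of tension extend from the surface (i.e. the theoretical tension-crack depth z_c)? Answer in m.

K_a = tan²(45° − 30.1°/2) = 0.3320; √K_a = 0.5762.
The active pressure is zero where K_a γ z = 2c√K_a, so z_c = 2c/(γ√K_a) = 2×25.9/(15.2×0.5762) = 5.915 m.

5.91 m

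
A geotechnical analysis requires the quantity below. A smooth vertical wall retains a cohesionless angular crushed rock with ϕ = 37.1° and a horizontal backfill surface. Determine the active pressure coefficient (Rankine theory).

K_a = (1 − sin φ)/(1 + sin φ) = (1 − sin 37.1°)/(1 + sin 37.1°) = 0.2475.

0.247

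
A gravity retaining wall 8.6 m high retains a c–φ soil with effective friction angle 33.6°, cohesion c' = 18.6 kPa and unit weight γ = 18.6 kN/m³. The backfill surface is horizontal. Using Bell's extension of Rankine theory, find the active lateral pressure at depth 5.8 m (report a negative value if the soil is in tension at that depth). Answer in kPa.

K_a = (1 − sin φ)/(1 + sin φ) = 0.2875.
σ_a = K_a γ z − 2c√K_a = 0.2875×18.6×5.8 − 2×18.6×0.5362 = 11.07 kPa.

11.1 kPa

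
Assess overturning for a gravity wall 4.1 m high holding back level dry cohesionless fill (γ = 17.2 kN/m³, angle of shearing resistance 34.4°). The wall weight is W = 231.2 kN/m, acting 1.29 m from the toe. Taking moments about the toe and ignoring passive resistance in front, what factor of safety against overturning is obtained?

K_a = tan²(45° − 34.4°/2) = 0.2780.
P_a = ½K_aγH² = 0.5×0.2780×17.2×4.1² = 40.19 kN/m, acting at H/3 = 1.367 m above the base.
Overturning moment M_o = P_a × H/3 = 40.19 × 1.367 = 54.92.
Resisting moment M_r = W × 1.29 = 231.2 × 1.29 = 298.2.
FS_overturning = M_r/M_o = 298.2/54.92 = 5.430.

5.43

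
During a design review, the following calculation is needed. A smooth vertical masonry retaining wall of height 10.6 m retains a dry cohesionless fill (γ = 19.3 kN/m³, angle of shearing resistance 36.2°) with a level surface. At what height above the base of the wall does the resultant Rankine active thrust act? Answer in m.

K_a = 0.2574.
The pressure distribution is triangular, so the resultant acts at H/3 above the base = 10.6/3 = 3.533 m.

3.53 m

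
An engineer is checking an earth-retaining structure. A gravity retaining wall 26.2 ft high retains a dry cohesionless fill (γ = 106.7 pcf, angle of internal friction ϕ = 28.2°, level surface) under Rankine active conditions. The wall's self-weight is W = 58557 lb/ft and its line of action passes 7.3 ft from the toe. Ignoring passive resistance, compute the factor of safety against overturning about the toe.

K_a = tan²(45° − 28.2°/2) = 0.3582.
P_a = ½K_aγH² = 0.5×0.3582×106.7×26.2² = 13120 lb/ft, acting at H/3 = 8.733 ft above the base.
Overturning moment M_o = P_a × H/3 = 13120 × 8.733 = 114600.
Resisting moment M_r = W × 7.3 = 58557 × 7.3 = 427500.
FS_overturning = M_r/M_o = 427500/114600 = 3.731.

3.73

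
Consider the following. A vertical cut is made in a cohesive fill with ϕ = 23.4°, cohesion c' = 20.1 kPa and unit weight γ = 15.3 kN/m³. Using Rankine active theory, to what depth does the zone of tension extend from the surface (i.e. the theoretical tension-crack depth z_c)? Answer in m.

4.00 m

K_a = tan²(45° − 23.4°/2) = 0.4315; √K_a = 0.6569.
The active pressure is zero where K_a γ z = 2c√K_a, so z_c = 2c/(γ√K_a) = 2×20.1/(15.3×0.6569) = 4.000 m.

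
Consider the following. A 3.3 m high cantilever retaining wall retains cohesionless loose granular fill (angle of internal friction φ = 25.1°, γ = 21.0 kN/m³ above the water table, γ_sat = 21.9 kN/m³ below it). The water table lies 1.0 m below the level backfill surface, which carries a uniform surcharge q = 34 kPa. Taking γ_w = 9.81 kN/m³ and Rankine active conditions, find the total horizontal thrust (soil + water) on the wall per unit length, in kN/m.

K_a = tan²(45° − φ/2) = 0.4043.
γ' = 21.9 − 9.81 = 12.09 kN/m³. h₂ = H − d_w = 2.3 m.
σ'_h: at surface K_a·q = 13.75; at WT K_a(q+γd_w) = 22.24; at base K_a(q+γd_w+γ'h₂) = 33.48 kPa.
P₁ = ½(13.75+22.24)×1.0 = 17.99; P₂ = ½(22.24+33.48)×2.3 = 64.07; P_w = ½γ_w h₂² = 25.95.
Total = 17.99+64.07+25.95 = 108.0 kN/m.

108 kN/m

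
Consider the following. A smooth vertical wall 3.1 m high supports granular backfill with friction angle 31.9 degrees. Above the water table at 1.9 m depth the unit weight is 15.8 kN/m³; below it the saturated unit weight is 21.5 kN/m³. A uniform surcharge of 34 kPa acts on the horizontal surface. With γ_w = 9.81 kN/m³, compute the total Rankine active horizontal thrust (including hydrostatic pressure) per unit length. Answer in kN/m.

K_a = tan²(45° − φ/2) = 0.3085.
γ' = 21.5 − 9.81 = 11.69 kN/m³. h₂ = H − d_w = 1.2 m.
σ'_h: at surface K_a·q = 10.49; at WT K_a(q+γd_w) = 19.75; at base K_a(q+γd_w+γ'h₂) = 24.08 kPa.
P₁ = ½(10.49+19.75)×1.9 = 28.73; P₂ = ½(19.75+24.08)×1.2 = 26.30; P_w = ½γ_w h₂² = 7.063.
Total = 28.73+26.30+7.063 = 62.09 kN/m.

62.1 kN/m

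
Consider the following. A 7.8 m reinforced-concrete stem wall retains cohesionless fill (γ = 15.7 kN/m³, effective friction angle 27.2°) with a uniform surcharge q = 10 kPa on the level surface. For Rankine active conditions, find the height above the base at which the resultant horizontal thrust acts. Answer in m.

K_a = 0.3726.
Triangular part P₁ = ½K_aγH² = 177.9 at H/3 = 2.600 m; rectangular part P₂ = K_a q H = 29.06 at H/2 = 3.900 m.
ȳ = (P₁·2.600 + P₂·3.900)/(P₁+P₂) = 2.783 m.

2.78 m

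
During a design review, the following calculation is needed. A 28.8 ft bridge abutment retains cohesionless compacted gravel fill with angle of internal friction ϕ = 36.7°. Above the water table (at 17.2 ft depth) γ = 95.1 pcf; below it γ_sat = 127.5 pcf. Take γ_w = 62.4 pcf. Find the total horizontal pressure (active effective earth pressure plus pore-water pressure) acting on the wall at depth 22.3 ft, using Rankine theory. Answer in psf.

814 psf

K_a = (1 − sin φ)/(1 + sin φ) = 0.2519.
γ' = 127.5 − 62.4 = 65.10 pcf.
Effective vertical stress at 22.3 ft: σ'_v = 95.1×17.2 + 65.10×5.10 = 1968 psf.
σ'_h = K_a σ'_v = 0.2519 × 1968 = 495.6 psf; u = γ_w × 5.10 = 318.2 psf.
Total σ_h = 495.6 + 318.2 = 813.8 psf.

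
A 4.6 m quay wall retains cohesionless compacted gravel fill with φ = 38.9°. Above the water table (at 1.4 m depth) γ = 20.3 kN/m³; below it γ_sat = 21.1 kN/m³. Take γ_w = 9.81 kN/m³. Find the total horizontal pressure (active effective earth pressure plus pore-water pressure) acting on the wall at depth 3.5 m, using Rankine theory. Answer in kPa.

K_a = (1 − sin φ)/(1 + sin φ) = 0.2285.
γ' = 21.1 − 9.81 = 11.29 kN/m³.
Effective vertical stress at 3.5 m: σ'_v = 20.3×1.4 + 11.29×2.10 = 52.13 kPa.
σ'_h = K_a σ'_v = 0.2285 × 52.13 = 11.91 kPa; u = γ_w × 2.10 = 20.60 kPa.
Total σ_h = 11.91 + 20.60 = 32.51 kPa.

32.5 kPa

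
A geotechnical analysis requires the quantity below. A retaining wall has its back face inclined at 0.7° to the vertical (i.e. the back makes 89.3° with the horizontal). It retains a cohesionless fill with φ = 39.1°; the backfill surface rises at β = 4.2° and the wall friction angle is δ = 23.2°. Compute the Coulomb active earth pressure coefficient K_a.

0.221

K_a = sin²(α+φ) / [sin²α · sin(α−δ) · (1 + √{sin(φ+δ)sin(φ−β) / (sin(α−δ)sin(α+β))})²].
With α = 89.3°, φ = 39.1°, δ = 23.2°, β = 4.2°: K_a = 0.2206.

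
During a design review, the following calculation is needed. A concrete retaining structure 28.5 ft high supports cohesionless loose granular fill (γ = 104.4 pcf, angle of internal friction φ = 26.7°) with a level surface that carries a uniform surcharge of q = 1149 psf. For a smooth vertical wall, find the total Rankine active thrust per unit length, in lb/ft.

28600 lb/ft

K_a = tan²(45° − φ/2) = 0.3800.
Soil triangle: ½ K_a γ H² = 0.5×0.3800×104.4×28.5² = 16110 lb/ft.
Surcharge rectangle: K_a q H = 0.3800×1149×28.5 = 12440 lb/ft.
Total = 16110 + 12440 = 28550 lb/ft.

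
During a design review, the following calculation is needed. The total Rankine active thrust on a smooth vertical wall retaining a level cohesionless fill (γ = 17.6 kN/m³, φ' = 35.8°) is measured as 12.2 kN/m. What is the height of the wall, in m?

K_a = 0.2619. P_a = ½ K_a γ H² ⇒ H = √(2P_a/(K_a γ)).
H = √(2×12.2/(0.2619×17.6)) = 2.301 m.

2.30 m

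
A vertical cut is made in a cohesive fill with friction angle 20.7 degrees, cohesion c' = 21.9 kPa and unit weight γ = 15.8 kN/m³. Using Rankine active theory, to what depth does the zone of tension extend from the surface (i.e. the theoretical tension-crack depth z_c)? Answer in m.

4.01 m

K_a = tan²(45° − 20.7°/2) = 0.4777; √K_a = 0.6911.
The active pressure is zero where K_a γ z = 2c√K_a, so z_c = 2c/(γ√K_a) = 2×21.9/(15.8×0.6911) = 4.011 m.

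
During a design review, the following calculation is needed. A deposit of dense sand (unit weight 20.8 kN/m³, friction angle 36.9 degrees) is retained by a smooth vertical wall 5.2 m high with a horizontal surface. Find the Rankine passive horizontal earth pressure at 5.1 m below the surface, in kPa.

K_p = (1 + sin φ)/(1 − sin φ) = 4.005.
σ_h = K_p γ z = 4.005 × 20.8 × 5.1 = 424.9 kPa.

425 kPa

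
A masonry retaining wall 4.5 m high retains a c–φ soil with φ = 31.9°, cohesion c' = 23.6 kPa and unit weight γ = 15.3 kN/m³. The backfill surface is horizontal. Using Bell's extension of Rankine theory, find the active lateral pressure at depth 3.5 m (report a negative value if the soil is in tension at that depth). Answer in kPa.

K_a = (1 − sin φ)/(1 + sin φ) = 0.3085.
σ_a = K_a γ z − 2c√K_a = 0.3085×15.3×3.5 − 2×23.6×0.5555 = -9.696 kPa.

-9.70 kPa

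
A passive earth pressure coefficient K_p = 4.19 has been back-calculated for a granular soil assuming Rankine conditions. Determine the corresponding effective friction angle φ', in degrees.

K_p = (1+sin φ)/(1−sin φ) ⇒ sin φ = (K_p − 1)/(K_p + 1) = 0.6146.
φ = arcsin(0.6146) = 37.93°.

37.9°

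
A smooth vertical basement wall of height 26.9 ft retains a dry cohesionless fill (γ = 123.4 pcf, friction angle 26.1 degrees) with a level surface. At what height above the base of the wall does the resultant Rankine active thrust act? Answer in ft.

K_a = 0.3889.
The pressure distribution is triangular, so the resultant acts at H/3 above the base = 26.9/3 = 8.967 ft.

8.97 ft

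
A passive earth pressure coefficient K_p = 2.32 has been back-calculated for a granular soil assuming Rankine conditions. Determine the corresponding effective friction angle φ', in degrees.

23.4°

K_p = (1+sin φ)/(1−sin φ) ⇒ sin φ = (K_p − 1)/(K_p + 1) = 0.3976.
φ = arcsin(0.3976) = 23.43°.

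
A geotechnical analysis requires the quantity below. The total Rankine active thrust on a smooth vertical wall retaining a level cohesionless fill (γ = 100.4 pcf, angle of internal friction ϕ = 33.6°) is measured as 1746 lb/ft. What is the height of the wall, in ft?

K_a = 0.2875. P_a = ½ K_a γ H² ⇒ H = √(2P_a/(K_a γ)).
H = √(2×1746/(0.2875×100.4)) = 11.00 ft.

11.0 ft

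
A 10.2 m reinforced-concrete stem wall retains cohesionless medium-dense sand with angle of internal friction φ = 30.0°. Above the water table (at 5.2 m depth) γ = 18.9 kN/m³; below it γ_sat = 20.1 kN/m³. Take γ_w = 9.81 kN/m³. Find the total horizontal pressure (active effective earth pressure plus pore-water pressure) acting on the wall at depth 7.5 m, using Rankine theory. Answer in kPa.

K_a = (1 − sin φ)/(1 + sin φ) = 0.3333.
γ' = 20.1 − 9.81 = 10.29 kN/m³.
Effective vertical stress at 7.5 m: σ'_v = 18.9×5.2 + 10.29×2.30 = 121.9 kPa.
σ'_h = K_a σ'_v = 0.3333 × 121.9 = 40.65 kPa; u = γ_w × 2.30 = 22.56 kPa.
Total σ_h = 40.65 + 22.56 = 63.21 kPa.

63.2 kPa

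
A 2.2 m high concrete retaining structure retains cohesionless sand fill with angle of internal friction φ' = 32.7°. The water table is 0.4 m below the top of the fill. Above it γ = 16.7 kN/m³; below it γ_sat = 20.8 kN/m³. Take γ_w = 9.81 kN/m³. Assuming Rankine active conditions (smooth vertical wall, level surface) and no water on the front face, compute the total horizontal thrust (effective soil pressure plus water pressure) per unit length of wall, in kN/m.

25.2 kN/m

K_a = tan²(45° − φ/2) = 0.2985.
γ' = 20.8 − 9.81 = 10.99 kN/m³. Depth below WT = 1.8 m.
σ'_h at WT = K_a γ d_w = 1.994 kPa; at base = 1.994 + K_a γ' × 1.8 = 7.899 kPa.
P₁ (0–0.4 m) = ½×1.994×0.4 = 0.3988. P₂ (0.4–2.2 m) = ½(1.994+7.899)×1.8 = 8.904.
P_w = ½ γ_w h₂² = 0.5×9.81×1.8² = 15.89. Total = 0.3988+8.904+15.89 = 25.19 kN/m.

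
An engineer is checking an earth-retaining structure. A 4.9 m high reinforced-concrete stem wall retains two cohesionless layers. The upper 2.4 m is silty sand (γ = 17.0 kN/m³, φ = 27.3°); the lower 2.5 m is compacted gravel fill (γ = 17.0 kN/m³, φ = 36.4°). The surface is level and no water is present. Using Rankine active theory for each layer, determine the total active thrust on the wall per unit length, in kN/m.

K_a1 = tan²(45°−27.3°/2) = 0.3711; K_a2 = tan²(45°−36.4°/2) = 0.2552.
Layer 1: σ at base = K_a1 γ₁ h₁ = 15.14 kPa; P₁ = ½×15.14×2.4 = 18.17.
Layer 2: σ_v at top = γ₁h₁ = 40.80; σ_h top = K_a2×40.80 = 10.41; σ_h base = K_a2×(40.80+17.0×2.5) = 21.26.
P₂ = ½(10.41+21.26)×2.5 = 39.58. Total P_a = 18.17+39.58 = 57.75 kN/m.

57.8 kN/m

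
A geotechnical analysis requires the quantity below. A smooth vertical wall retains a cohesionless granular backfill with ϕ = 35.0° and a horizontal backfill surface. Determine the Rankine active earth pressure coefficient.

K_a = (1 − sin φ)/(1 + sin φ) = (1 − sin 35.0°)/(1 + sin 35.0°) = 0.2710.

0.271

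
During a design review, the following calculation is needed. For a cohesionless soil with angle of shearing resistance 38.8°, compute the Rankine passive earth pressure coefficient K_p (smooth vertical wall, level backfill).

K_p = (1 + sin φ)/(1 − sin φ) = tan²(45° + 38.8°/2) = 4.356.

4.36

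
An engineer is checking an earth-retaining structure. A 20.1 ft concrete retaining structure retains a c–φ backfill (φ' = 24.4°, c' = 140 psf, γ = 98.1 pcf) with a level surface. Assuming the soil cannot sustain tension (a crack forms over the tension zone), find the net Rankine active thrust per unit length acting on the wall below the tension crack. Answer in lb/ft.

K_a = 0.4153; √K_a = 0.6445.
Tension-crack depth z_c = 2c/(γ√K_a) = 2×140/(98.1×0.6445) = 4.429 ft.
σ_a at base = K_a γ H − 2c√K_a = 0.4153×98.1×20.1 − 2×140×0.6445 = 638.5 psf.
P_a = ½ × 638.5 × (H − z_c) = 0.5×638.5×15.67 = 5003 lb/ft.

5000 lb/ft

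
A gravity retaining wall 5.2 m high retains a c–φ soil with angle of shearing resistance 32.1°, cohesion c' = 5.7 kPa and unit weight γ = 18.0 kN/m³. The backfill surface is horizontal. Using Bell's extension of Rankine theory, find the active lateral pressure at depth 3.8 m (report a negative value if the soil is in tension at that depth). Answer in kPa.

14.6 kPa

K_a = (1 − sin φ)/(1 + sin φ) = 0.3060.
σ_a = K_a γ z − 2c√K_a = 0.3060×18.0×3.8 − 2×5.7×0.5532 = 14.62 kPa.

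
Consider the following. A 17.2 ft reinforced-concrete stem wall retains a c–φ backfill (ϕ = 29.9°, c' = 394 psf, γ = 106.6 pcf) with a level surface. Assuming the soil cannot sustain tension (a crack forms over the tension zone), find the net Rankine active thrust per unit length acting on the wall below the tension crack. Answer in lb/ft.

K_a = 0.3347; √K_a = 0.5785.
Tension-crack depth z_c = 2c/(γ√K_a) = 2×394/(106.6×0.5785) = 12.78 ft.
σ_a at base = K_a γ H − 2c√K_a = 0.3347×106.6×17.2 − 2×394×0.5785 = 157.8 psf.
P_a = ½ × 157.8 × (H − z_c) = 0.5×157.8×4.422 = 348.9 lb/ft.

349 lb/ft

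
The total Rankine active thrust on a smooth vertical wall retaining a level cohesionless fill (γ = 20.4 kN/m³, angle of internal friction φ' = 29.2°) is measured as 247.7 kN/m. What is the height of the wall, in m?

K_a = 0.3442. P_a = ½ K_a γ H² ⇒ H = √(2P_a/(K_a γ)).
H = √(2×247.7/(0.3442×20.4)) = 8.399 m.

8.40 m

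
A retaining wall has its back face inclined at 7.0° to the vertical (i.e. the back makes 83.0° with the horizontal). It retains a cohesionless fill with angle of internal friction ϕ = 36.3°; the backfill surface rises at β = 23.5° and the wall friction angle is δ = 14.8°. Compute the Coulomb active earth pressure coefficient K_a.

K_a = sin²(α+φ) / [sin²α · sin(α−δ) · (1 + √{sin(φ+δ)sin(φ−β) / (sin(α−δ)sin(α+β))})²].
With α = 83.0°, φ = 36.3°, δ = 14.8°, β = 23.5°: K_a = 0.4009.

0.401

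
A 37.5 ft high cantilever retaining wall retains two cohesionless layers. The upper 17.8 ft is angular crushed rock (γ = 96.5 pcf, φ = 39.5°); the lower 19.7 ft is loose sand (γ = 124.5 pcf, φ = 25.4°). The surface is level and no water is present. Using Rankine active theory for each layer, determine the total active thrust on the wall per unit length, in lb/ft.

K_a1 = tan²(45°−39.5°/2) = 0.2224; K_a2 = tan²(45°−25.4°/2) = 0.3996.
Layer 1: σ at base = K_a1 γ₁ h₁ = 382.1 psf; P₁ = ½×382.1×17.8 = 3400.
Layer 2: σ_v at top = γ₁h₁ = 1718; σ_h top = K_a2×1718 = 686.5; σ_h base = K_a2×(1718+124.5×19.7) = 1667.
P₂ = ½(686.5+1667)×19.7 = 23180. Total P_a = 3400+23180 = 26580 lb/ft.

26600 lb/ft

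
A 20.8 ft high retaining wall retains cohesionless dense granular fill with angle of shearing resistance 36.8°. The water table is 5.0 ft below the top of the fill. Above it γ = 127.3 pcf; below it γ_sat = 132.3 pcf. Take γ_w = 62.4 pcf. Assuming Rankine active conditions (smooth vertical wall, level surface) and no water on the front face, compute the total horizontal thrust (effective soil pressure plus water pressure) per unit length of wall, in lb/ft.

12900 lb/ft

K_a = tan²(45° − φ/2) = 0.2508.
γ' = 132.3 − 62.4 = 69.90 pcf. Depth below WT = 15.8 ft.
σ'_h at WT = K_a γ d_w = 159.6 psf; at base = 159.6 + K_a γ' × 15.8 = 436.6 psf.
P₁ (0–5.0 ft) = ½×159.6×5.0 = 399.0. P₂ (5.0–20.8 ft) = ½(159.6+436.6)×15.8 = 4710.
P_w = ½ γ_w h₂² = 0.5×62.4×15.8² = 7789. Total = 399.0+4710+7789 = 12900 lb/ft.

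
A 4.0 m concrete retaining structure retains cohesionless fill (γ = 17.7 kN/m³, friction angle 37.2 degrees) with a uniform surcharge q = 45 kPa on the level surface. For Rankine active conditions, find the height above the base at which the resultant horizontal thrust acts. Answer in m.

K_a = 0.2464.
Triangular part P₁ = ½K_aγH² = 34.89 at H/3 = 1.333 m; rectangular part P₂ = K_a q H = 44.36 at H/2 = 2.000 m.
ȳ = (P₁·1.333 + P₂·2.000)/(P₁+P₂) = 1.706 m.

1.71 m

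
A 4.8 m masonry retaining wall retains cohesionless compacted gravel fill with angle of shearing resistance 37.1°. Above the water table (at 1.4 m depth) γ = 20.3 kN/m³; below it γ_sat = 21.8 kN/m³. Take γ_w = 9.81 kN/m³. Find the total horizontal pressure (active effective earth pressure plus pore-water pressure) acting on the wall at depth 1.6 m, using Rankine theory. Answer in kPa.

9.59 kPa

K_a = (1 − sin φ)/(1 + sin φ) = 0.2475.
γ' = 21.8 − 9.81 = 11.99 kN/m³.
Effective vertical stress at 1.6 m: σ'_v = 20.3×1.4 + 11.99×0.200 = 30.82 kPa.
σ'_h = K_a σ'_v = 0.2475 × 30.82 = 7.627 kPa; u = γ_w × 0.200 = 1.962 kPa.
Total σ_h = 7.627 + 1.962 = 9.589 kPa.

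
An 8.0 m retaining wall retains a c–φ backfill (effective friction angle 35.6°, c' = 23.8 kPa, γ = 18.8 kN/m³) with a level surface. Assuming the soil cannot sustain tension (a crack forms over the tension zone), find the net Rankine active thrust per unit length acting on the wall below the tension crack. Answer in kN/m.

K_a = 0.2641; √K_a = 0.5139.
Tension-crack depth z_c = 2c/(γ√K_a) = 2×23.8/(18.8×0.5139) = 4.927 m.
σ_a at base = K_a γ H − 2c√K_a = 0.2641×18.8×8.0 − 2×23.8×0.5139 = 15.26 kPa.
P_a = ½ × 15.26 × (H − z_c) = 0.5×15.26×3.073 = 23.45 kN/m.

23.5 kN/m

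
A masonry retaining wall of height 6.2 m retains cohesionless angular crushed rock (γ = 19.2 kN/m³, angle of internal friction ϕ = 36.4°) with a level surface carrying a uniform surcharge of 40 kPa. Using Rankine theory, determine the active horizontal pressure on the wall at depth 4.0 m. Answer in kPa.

29.8 kPa

K_a = (1 − sin φ)/(1 + sin φ) = 0.2552.
σ_v = γz + q = 19.2 × 4.0 + 40 = 116.8 kPa.
σ_h = K_a σ_v = 0.2552 × 116.8 = 29.80 kPa.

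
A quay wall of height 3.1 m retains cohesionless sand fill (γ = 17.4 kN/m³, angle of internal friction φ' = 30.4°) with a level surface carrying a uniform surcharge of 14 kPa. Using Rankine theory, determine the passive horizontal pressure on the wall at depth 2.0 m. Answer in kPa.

K_p = (1 + sin φ)/(1 − sin φ) = 3.049.
σ_v = γz + q = 17.4 × 2.0 + 14 = 48.80 kPa.
σ_h = K_p σ_v = 3.049 × 48.80 = 148.8 kPa.

149 kPa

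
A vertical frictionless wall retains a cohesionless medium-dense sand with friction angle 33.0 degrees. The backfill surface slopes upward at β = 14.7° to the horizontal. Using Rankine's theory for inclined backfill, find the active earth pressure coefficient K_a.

K_a = cos β · (cos β − √(cos²β − cos²φ)) / (cos β + √(cos²β − cos²φ)).
cos β = 0.9673, cos φ = 0.8387, √(cos²β − cos²φ) = 0.4819.
K_a = 0.9673 × (0.9673 − 0.4819)/(0.9673 + 0.4819) = 0.3240.

0.324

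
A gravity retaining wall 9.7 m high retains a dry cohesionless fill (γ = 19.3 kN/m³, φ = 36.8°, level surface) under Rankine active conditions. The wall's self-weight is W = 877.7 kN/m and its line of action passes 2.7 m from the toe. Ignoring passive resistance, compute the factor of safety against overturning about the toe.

3.22

K_a = tan²(45° − 36.8°/2) = 0.2508.
P_a = ½K_aγH² = 0.5×0.2508×19.3×9.7² = 227.7 kN/m, acting at H/3 = 3.233 m above the base.
Overturning moment M_o = P_a × H/3 = 227.7 × 3.233 = 736.2.
Resisting moment M_r = W × 2.7 = 877.7 × 2.7 = 2370.
FS_overturning = M_r/M_o = 2370/736.2 = 3.219.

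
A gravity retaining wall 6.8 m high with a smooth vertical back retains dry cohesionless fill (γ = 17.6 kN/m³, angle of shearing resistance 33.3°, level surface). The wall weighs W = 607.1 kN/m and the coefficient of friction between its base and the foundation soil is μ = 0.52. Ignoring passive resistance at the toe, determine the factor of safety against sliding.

2.66

K_a = tan²(45° − 33.3°/2) = 0.2911.
P_a = ½K_aγH² = 0.5×0.2911×17.6×6.8² = 118.5 kN/m, acting at H/3 = 2.267 m above the base.
FS_sliding = μW / P_a = 0.52×607.1 / 118.5 = 2.665.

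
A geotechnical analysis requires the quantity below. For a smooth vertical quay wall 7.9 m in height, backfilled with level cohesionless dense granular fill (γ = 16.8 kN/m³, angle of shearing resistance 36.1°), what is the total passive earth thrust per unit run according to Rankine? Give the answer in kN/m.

K_p = tan²(45° + φ/2) = 3.869.
P_p = ½ K_p γ H² = 0.5 × 3.869 × 16.8 × 7.9² = 2028 kN/m.

2030 kN/m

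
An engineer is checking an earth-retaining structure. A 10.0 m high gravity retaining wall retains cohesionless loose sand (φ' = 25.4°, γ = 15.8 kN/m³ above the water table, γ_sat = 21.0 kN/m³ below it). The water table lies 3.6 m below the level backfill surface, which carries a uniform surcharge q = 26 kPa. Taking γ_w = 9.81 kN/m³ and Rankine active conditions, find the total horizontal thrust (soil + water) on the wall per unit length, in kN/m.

K_a = tan²(45° − φ/2) = 0.3996.
γ' = 21.0 − 9.81 = 11.19 kN/m³. h₂ = H − d_w = 6.4 m.
σ'_h: at surface K_a·q = 10.39; at WT K_a(q+γd_w) = 33.12; at base K_a(q+γd_w+γ'h₂) = 61.74 kPa.
P₁ = ½(10.39+33.12)×3.6 = 78.32; P₂ = ½(33.12+61.74)×6.4 = 303.6; P_w = ½γ_w h₂² = 200.9.
Total = 78.32+303.6+200.9 = 582.8 kN/m.

583 kN/m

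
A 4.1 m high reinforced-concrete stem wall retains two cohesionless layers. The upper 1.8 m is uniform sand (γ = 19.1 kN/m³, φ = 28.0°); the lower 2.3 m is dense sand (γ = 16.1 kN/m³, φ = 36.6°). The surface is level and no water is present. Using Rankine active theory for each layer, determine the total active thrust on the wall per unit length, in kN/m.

41.9 kN/m

K_a1 = tan²(45°−28.0°/2) = 0.3610; K_a2 = tan²(45°−36.6°/2) = 0.2530.
Layer 1: σ at base = K_a1 γ₁ h₁ = 12.41 kPa; P₁ = ½×12.41×1.8 = 11.17.
Layer 2: σ_v at top = γ₁h₁ = 34.38; σ_h top = K_a2×34.38 = 8.697; σ_h base = K_a2×(34.38+16.1×2.3) = 18.06.
P₂ = ½(8.697+18.06)×2.3 = 30.77. Total P_a = 11.17+30.77 = 41.95 kN/m.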